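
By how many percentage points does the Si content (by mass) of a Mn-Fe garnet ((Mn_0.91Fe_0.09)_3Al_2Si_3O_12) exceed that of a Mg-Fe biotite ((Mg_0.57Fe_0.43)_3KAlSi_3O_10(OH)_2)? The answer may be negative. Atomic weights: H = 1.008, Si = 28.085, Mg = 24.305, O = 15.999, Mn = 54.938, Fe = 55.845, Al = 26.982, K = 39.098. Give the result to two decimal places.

-1.39 percentage points

M((Mn_0.91Fe_0.09)_3Al_2Si_3O_12) = 495.266 g/mol, so wt% Si = 84.255/495.266 × 100 = 17.01%.
M((Mg_0.57Fe_0.43)_3KAlSi_3O_10(OH)_2) = 457.941 g/mol, so wt% Si = 84.255/457.941 × 100 = 18.40%.
17.01 − 18.40 = -1.39 pp.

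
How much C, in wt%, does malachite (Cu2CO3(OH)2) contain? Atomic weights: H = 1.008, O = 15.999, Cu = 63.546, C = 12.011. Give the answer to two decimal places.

5.43 wt%

M(Cu2CO3(OH)2) = 221.114 g/mol.
C contributes 1 × 12.011 = 12.011 g per mole.
12.011/221.114 = 0.0543 → 5.43%.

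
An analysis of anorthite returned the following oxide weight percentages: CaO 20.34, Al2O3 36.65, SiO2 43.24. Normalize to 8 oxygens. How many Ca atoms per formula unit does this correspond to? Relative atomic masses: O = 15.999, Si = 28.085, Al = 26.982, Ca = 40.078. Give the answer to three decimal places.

1.007 Ca apfu

20.34 wt% CaO ÷ 56.077 g/mol = 0.36272 mol, giving 0.36272 Ca and 0.36272 O.
36.65 wt% Al2O3 ÷ 101.961 g/mol = 0.35945 mol, giving 0.71890 Al and 1.07835 O.
43.24 wt% SiO2 ÷ 60.083 g/mol = 0.71967 mol, giving 0.71967 Si and 1.43934 O.
Oxygen sums to 2.88041; scaling by 8/2.88041 = 2.77738 puts the formula on 8 O.
Ca: 0.36272 × 2.77738 = 1.007 atoms per formula unit.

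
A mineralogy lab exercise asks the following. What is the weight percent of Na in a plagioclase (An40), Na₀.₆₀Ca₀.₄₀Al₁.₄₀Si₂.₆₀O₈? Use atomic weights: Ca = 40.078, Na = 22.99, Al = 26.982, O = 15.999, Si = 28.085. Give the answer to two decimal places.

Molar mass of Na₀.₆₀Ca₀.₄₀Al₁.₄₀Si₂.₆₀O₈: 0.60·22.99 + 0.40·40.078 + 1.40·26.982 + 2.60·28.085 + 8·15.999 = 268.613 g/mol.
Mass of Na per formula unit: 0.60 × 22.99 = 13.794 g.
Weight fraction Na = 13.794 / 268.613 = 0.0514.

5.14 wt%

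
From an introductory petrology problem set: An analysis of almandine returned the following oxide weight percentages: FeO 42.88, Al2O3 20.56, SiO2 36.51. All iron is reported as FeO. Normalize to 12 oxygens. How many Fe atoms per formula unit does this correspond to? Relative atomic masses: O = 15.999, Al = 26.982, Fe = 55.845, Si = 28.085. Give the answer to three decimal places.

FeO: 42.88/71.844 = 0.59685 mol → 0.59685 mol Fe, 0.59685 mol O.
Al2O3: 20.56/101.961 = 0.20165 mol → 0.40330 mol Al, 0.60495 mol O.
SiO2: 36.51/60.083 = 0.60766 mol → 0.60766 mol Si, 1.21532 mol O.
Total oxygen = 2.41712 mol. Normalization factor = 12/2.41712 = 4.96459.
Fe per 12 O = 0.59685 × 4.96459 = 2.963.

2.963 Fe apfu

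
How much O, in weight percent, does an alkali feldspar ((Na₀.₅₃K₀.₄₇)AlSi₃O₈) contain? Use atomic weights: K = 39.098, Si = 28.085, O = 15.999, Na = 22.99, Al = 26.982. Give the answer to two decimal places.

M((Na₀.₅₃K₀.₄₇)AlSi₃O₈) = 269.790 g/mol.
O contributes 8 × 15.999 = 127.992 g per mole.
127.992/269.790 = 0.4744 → 47.44%.

47.44 weight percent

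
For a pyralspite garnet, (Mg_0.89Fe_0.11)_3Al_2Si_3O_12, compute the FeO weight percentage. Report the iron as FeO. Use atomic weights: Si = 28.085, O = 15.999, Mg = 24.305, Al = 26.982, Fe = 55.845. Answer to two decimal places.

5.73 wt%

M((Mg_0.89Fe_0.11)_3Al_2Si_3O_12) = 413.530 g/mol; M(FeO) = 71.844 g/mol.
Moles FeO per formula unit = 0.33 Fe ÷ 1 = 0.3300.
FeO fraction = (0.3300 × 71.844) / 413.530 = 23.709/413.530 = 0.0573.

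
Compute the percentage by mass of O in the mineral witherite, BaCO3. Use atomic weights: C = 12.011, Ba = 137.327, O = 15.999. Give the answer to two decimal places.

Formula mass = 1*137.327 + 1*12.011 + 3*15.999 = 197.335 g/mol, of which 47.997 g is O.
So O makes up 47.997/197.335 = 0.2432 of the mass, i.e. 24.32%.

24.32 weight percent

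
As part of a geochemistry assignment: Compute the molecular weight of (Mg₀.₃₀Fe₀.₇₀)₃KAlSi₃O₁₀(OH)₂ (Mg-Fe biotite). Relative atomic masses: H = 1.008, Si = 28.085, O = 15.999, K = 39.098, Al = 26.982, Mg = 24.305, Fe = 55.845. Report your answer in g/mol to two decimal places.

M = 0.90(24.305) + 2.10(55.845) + 1(39.098) + 1(26.982) + 3(28.085) + 12(15.999) + 2(1.008)

483.49 g/mol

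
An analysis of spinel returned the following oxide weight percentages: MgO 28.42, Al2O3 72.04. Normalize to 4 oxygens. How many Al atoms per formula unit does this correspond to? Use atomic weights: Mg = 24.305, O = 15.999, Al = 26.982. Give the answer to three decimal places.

MgO: 28.42/40.304 = 0.70514 mol → 0.70514 mol Mg, 0.70514 mol O.
Al2O3: 72.04/101.961 = 0.70654 mol → 1.41308 mol Al, 2.11962 mol O.
Total oxygen = 2.82476 mol. Normalization factor = 4/2.82476 = 1.41605.
Al per 4 O = 1.41308 × 1.41605 = 2.001.

2.001 Al apfu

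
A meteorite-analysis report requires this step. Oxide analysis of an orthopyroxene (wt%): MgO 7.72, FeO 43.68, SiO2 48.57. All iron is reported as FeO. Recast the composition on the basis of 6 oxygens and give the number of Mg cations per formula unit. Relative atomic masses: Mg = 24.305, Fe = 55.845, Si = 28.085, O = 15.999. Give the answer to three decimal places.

7.72 wt% MgO ÷ 40.304 g/mol = 0.19154 mol, giving 0.19154 Mg and 0.19154 O.
43.68 wt% FeO ÷ 71.844 g/mol = 0.60798 mol, giving 0.60798 Fe and 0.60798 O.
48.57 wt% SiO2 ÷ 60.083 g/mol = 0.80838 mol, giving 0.80838 Si and 1.61676 O.
Oxygen sums to 2.41628; scaling by 6/2.41628 = 2.48316 puts the formula on 6 O.
Mg: 0.19154 × 2.48316 = 0.476 atoms per formula unit.

0.476 Mg apfu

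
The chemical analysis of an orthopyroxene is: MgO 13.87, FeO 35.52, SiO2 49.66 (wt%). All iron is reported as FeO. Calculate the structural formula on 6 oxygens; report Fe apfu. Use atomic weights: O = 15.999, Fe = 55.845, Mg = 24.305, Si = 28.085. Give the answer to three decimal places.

MgO: 13.87/40.304 = 0.34413 mol → 0.34413 mol Mg, 0.34413 mol O.
FeO: 35.52/71.844 = 0.49440 mol → 0.49440 mol Fe, 0.49440 mol O.
SiO2: 49.66/60.083 = 0.82652 mol → 0.82652 mol Si, 1.65304 mol O.
Total oxygen = 2.49157 mol. Normalization factor = 6/2.49157 = 2.40812.
Fe per 6 O = 0.49440 × 2.40812 = 1.191.

1.191 Fe apfu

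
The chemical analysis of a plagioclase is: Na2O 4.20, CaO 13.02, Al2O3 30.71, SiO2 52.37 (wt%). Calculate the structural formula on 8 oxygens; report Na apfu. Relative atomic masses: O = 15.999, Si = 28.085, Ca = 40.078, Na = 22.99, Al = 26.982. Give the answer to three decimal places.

Na2O (M=61.979): mol = 0.06776; Na = 0.13552, O = 0.06776.
CaO (M=56.077): mol = 0.23218; Ca = 0.23218, O = 0.23218.
Al2O3 (M=101.961): mol = 0.30119; Al = 0.60238, O = 0.90357.
SiO2 (M=60.083): mol = 0.87163; Si = 0.87163, O = 1.74326.
ΣO = 2.94677; factor = 8/ΣO = 2.71484.
Na apfu = 0.13552 × 2.71484 = 0.368.

0.368 Na apfu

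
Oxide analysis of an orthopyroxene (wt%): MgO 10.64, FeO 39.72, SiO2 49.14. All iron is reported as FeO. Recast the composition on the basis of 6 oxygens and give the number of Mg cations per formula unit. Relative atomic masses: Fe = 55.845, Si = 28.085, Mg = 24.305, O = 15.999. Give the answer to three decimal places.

0.646 Mg apfu

10.64 wt% MgO ÷ 40.304 g/mol = 0.26399 mol, giving 0.26399 Mg and 0.26399 O.
39.72 wt% FeO ÷ 71.844 g/mol = 0.55286 mol, giving 0.55286 Fe and 0.55286 O.
49.14 wt% SiO2 ÷ 60.083 g/mol = 0.81787 mol, giving 0.81787 Si and 1.63574 O.
Oxygen sums to 2.45259; scaling by 6/2.45259 = 2.44639 puts the formula on 6 O.
Mg: 0.26399 × 2.44639 = 0.646 atoms per formula unit.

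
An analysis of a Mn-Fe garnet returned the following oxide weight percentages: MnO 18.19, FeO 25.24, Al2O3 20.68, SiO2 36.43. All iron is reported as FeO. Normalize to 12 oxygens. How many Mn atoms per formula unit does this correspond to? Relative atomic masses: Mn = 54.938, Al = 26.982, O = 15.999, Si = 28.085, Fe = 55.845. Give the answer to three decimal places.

18.19 wt% MnO ÷ 70.937 g/mol = 0.25642 mol, giving 0.25642 Mn and 0.25642 O.
25.24 wt% FeO ÷ 71.844 g/mol = 0.35132 mol, giving 0.35132 Fe and 0.35132 O.
20.68 wt% Al2O3 ÷ 101.961 g/mol = 0.20282 mol, giving 0.40564 Al and 0.60846 O.
36.43 wt% SiO2 ÷ 60.083 g/mol = 0.60633 mol, giving 0.60633 Si and 1.21266 O.
Oxygen sums to 2.42886; scaling by 12/2.42886 = 4.94059 puts the formula on 12 O.
Mn: 0.25642 × 4.94059 = 1.267 atoms per formula unit.

1.267 Mn apfu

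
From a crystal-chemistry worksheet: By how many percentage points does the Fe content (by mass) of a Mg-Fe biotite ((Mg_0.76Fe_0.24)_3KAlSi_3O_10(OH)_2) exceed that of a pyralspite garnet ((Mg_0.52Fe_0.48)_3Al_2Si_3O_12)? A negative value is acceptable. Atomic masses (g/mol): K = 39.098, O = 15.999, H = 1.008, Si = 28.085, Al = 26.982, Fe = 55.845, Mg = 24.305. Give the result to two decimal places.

Fe in (Mg_0.76Fe_0.24)_3KAlSi_3O_10(OH)_2: molar mass 439.963 g/mol; 0.72×55.845 = 40.208 g → 9.14 wt%.
Fe in (Mg_0.52Fe_0.48)_3Al_2Si_3O_12: molar mass 448.540 g/mol; 1.44×55.845 = 80.417 g → 17.93 wt%.
Difference = 9.14 − 17.93 = -8.79 percentage points.

-8.79 percentage points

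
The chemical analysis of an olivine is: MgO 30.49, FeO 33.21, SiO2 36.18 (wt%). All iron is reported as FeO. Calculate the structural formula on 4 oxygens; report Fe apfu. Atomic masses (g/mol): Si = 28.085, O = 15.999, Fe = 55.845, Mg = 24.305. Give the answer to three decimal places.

0.763 Fe apfu

MgO: 30.49/40.304 = 0.75650 mol → 0.75650 mol Mg, 0.75650 mol O.
FeO: 33.21/71.844 = 0.46225 mol → 0.46225 mol Fe, 0.46225 mol O.
SiO2: 36.18/60.083 = 0.60217 mol → 0.60217 mol Si, 1.20434 mol O.
Total oxygen = 2.42309 mol. Normalization factor = 4/2.42309 = 1.65078.
Fe per 4 O = 0.46225 × 1.65078 = 0.763.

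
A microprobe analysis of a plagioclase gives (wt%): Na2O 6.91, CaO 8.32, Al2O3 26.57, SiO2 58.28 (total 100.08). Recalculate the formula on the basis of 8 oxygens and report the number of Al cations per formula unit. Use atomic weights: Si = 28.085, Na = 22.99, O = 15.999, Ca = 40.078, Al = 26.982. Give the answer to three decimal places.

6.91 wt% Na2O ÷ 61.979 g/mol = 0.11149 mol, giving 0.22298 Na and 0.11149 O.
8.32 wt% CaO ÷ 56.077 g/mol = 0.14837 mol, giving 0.14837 Ca and 0.14837 O.
26.57 wt% Al2O3 ÷ 101.961 g/mol = 0.26059 mol, giving 0.52118 Al and 0.78177 O.
58.28 wt% SiO2 ÷ 60.083 g/mol = 0.96999 mol, giving 0.96999 Si and 1.93998 O.
Oxygen sums to 2.98161; scaling by 8/2.98161 = 2.68311 puts the formula on 8 O.
Al: 0.52118 × 2.68311 = 1.398 atoms per formula unit.

1.398 Al apfu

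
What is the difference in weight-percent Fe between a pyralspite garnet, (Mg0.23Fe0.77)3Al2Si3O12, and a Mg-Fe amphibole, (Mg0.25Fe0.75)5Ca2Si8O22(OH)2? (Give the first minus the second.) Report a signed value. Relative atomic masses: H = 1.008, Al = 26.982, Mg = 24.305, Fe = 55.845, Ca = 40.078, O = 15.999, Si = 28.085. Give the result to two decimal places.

First mineral: 129.002 g Fe in 475.979 g formula = 27.10 wt% Fe.
Second mineral: 209.419 g Fe in 930.628 g formula = 22.50 wt% Fe.
27.10% − 22.50% gives a difference of 4.60 percentage points.

4.60 percentage points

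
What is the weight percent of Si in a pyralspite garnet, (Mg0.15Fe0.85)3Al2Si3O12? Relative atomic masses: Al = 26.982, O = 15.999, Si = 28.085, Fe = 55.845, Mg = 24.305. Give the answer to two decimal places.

17.42 mass %

Formula mass = 0.45×24.305 + 2.55×55.845 + 2×26.982 + 3×28.085 + 12×15.999 = 483.549 g/mol, of which 84.255 g is Si.
So Si makes up 84.255/483.549 = 0.1742 of the mass, i.e. 17.42%.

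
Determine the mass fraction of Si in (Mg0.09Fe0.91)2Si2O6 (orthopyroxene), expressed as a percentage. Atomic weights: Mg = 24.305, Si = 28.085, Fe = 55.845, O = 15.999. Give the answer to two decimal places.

21.76 weight percent

M((Mg0.09Fe0.91)2Si2O6) = 258.177 g/mol.
Si contributes 2 × 28.085 = 56.170 g per mole.
56.170/258.177 = 0.2176 → 21.76%.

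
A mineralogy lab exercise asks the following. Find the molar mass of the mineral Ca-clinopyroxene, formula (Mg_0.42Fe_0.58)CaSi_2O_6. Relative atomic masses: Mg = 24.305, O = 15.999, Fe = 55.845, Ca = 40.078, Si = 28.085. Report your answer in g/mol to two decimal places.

The formula mass is the sum 0.42(24.305) + 0.58(55.845) + 1(40.078) + 2(28.085) + 6(15.999).

234.84 g/mol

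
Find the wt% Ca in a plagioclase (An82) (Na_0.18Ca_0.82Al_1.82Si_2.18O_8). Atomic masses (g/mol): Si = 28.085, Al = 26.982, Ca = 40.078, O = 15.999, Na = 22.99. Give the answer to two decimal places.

M(Na_0.18Ca_0.82Al_1.82Si_2.18O_8) = 275.327 g/mol.
Ca contributes 0.82 × 40.078 = 32.864 g per mole.
32.864/275.327 = 0.1194 → 11.94%.

11.94 wt%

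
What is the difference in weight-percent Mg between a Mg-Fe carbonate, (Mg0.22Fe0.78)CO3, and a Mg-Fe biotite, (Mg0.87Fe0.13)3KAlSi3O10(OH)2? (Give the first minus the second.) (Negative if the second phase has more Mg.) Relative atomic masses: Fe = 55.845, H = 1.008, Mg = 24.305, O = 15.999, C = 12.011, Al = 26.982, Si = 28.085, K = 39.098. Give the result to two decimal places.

Mg in (Mg0.22Fe0.78)CO3: molar mass 108.914 g/mol; 0.22×24.305 = 5.347 g → 4.91 wt%.
Mg in (Mg0.87Fe0.13)3KAlSi3O10(OH)2: molar mass 429.555 g/mol; 2.61×24.305 = 63.436 g → 14.77 wt%.
Difference = 4.91 − 14.77 = -9.86 percentage points.

-9.86 percentage points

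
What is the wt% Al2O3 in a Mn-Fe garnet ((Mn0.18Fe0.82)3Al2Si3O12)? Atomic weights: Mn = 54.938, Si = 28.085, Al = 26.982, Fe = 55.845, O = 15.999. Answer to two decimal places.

20.50 wt%

Molar mass of (Mn0.18Fe0.82)3Al2Si3O12 = 0.54×54.938 + 2.46×55.845 + 2×26.982 + 3×28.085 + 12×15.999 = 497.252 g/mol.
Each formula unit contains 2 Al, equivalent to 2/2 = 1.0000 mol Al2O3.
M(Al2O3) = 2×26.982 + 3×15.999 = 101.961 g/mol.
Mass of Al2O3 per formula unit = 1.0000 × 101.961 = 101.961 g.
Al2O3 wt% = 101.961 / 497.252 × 100 = 20.50%.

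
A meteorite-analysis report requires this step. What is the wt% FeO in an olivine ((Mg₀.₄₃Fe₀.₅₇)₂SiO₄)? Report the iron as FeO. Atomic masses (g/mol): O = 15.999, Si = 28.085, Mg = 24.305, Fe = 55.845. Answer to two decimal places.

46.36 wt%

Formula mass = 176.647 g/mol.
1.14 Fe → 1.1400 mol FeO per formula unit; M(FeO) = 71.844, so FeO mass = 81.902 g.
81.902/176.647 × 100 = 46.36 wt%.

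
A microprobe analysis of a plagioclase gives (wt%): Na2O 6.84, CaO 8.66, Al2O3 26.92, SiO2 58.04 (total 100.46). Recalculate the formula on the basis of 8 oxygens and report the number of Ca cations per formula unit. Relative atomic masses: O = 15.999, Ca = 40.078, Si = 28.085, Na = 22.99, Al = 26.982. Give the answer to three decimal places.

0.413 Ca apfu

Na2O: 6.84/61.979 = 0.11036 mol → 0.22072 mol Na, 0.11036 mol O.
CaO: 8.66/56.077 = 0.15443 mol → 0.15443 mol Ca, 0.15443 mol O.
Al2O3: 26.92/101.961 = 0.26402 mol → 0.52804 mol Al, 0.79206 mol O.
SiO2: 58.04/60.083 = 0.96600 mol → 0.96600 mol Si, 1.93200 mol O.
Total oxygen = 2.98885 mol. Normalization factor = 8/2.98885 = 2.67661.
Ca per 8 O = 0.15443 × 2.67661 = 0.413.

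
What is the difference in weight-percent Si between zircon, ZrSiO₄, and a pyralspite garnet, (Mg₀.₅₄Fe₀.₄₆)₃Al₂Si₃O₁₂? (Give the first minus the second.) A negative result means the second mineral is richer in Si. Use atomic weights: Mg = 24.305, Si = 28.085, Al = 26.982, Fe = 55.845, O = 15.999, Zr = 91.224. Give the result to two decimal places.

Si in ZrSiO₄: molar mass 183.305 g/mol; 1×28.085 = 28.085 g → 15.32 wt%.
Si in (Mg₀.₅₄Fe₀.₄₆)₃Al₂Si₃O₁₂: molar mass 446.647 g/mol; 3×28.085 = 84.255 g → 18.86 wt%.
Difference = 15.32 − 18.86 = -3.54 percentage points.

-3.54 percentage points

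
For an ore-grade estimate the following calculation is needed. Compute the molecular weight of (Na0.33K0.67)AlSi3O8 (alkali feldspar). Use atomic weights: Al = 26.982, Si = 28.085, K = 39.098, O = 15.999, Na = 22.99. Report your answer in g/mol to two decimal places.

273.01 g/mol

M = 0.33×22.99 + 0.67×39.098 + 1×26.982 + 3×28.085 + 8×15.999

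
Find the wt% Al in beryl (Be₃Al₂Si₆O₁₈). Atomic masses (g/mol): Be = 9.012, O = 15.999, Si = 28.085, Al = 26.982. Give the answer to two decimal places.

Molar mass of Be₃Al₂Si₆O₁₈: 3×9.012 + 2×26.982 + 6×28.085 + 18×15.999 = 537.492 g/mol.
Mass of Al per formula unit: 2 × 26.982 = 53.964 g.
Weight fraction Al = 53.964 / 537.492 = 0.1004.

10.04 mass %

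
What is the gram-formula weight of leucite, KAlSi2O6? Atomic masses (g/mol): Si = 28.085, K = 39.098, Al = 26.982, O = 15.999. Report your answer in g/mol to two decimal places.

M = 1*39.098 + 1*26.982 + 2*28.085 + 6*15.999

218.24 g/mol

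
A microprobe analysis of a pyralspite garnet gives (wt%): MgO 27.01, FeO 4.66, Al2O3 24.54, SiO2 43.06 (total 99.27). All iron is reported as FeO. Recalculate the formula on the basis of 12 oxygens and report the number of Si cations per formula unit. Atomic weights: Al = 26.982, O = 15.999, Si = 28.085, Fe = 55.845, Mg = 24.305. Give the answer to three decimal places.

2.975 Si apfu

MgO (M=40.304): mol = 0.67016; Mg = 0.67016, O = 0.67016.
FeO (M=71.844): mol = 0.06486; Fe = 0.06486, O = 0.06486.
Al2O3 (M=101.961): mol = 0.24068; Al = 0.48136, O = 0.72204.
SiO2 (M=60.083): mol = 0.71668; Si = 0.71668, O = 1.43336.
ΣO = 2.89042; factor = 12/ΣO = 4.15165.
Si apfu = 0.71668 × 4.15165 = 2.975.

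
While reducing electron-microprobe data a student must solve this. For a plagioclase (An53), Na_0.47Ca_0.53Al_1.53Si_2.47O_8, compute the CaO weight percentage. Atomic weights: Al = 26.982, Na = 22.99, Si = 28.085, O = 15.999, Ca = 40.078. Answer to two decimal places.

Molar mass of Na_0.47Ca_0.53Al_1.53Si_2.47O_8 = 0.47*22.99 + 0.53*40.078 + 1.53*26.982 + 2.47*28.085 + 8*15.999 = 270.691 g/mol.
Each formula unit contains 0.53 Ca, equivalent to 0.53/1 = 0.5300 mol CaO.
M(CaO) = 1×40.078 + 1×15.999 = 56.077 g/mol.
Mass of CaO per formula unit = 0.5300 × 56.077 = 29.721 g.
CaO wt% = 29.721 / 270.691 × 100 = 10.98%.

10.98 wt%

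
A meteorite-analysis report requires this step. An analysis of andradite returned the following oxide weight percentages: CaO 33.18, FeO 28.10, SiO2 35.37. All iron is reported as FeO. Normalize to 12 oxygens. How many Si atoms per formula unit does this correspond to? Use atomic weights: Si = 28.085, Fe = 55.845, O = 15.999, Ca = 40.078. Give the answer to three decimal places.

CaO (M=56.077): mol = 0.59169; Ca = 0.59169, O = 0.59169.
FeO (M=71.844): mol = 0.39113; Fe = 0.39113, O = 0.39113.
SiO2 (M=60.083): mol = 0.58869; Si = 0.58869, O = 1.17738.
ΣO = 2.16020; factor = 12/ΣO = 5.55504.
Si apfu = 0.58869 × 5.55504 = 3.270.

3.270 Si apfu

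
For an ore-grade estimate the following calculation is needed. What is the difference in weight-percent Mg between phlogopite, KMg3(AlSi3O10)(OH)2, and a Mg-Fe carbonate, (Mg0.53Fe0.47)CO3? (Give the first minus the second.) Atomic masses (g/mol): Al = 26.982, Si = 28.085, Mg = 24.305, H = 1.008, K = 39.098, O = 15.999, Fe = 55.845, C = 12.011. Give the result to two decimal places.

First mineral: 72.915 g Mg in 417.254 g formula = 17.47 wt% Mg.
Second mineral: 12.882 g Mg in 99.137 g formula = 12.99 wt% Mg.
17.47% − 12.99% gives a difference of 4.48 percentage points.

4.48 percentage points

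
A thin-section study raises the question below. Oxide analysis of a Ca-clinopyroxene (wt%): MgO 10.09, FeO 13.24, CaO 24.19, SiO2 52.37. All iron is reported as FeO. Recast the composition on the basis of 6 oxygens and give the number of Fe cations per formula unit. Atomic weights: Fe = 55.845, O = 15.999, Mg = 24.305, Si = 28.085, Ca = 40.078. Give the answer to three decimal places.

MgO (M=40.304): mol = 0.25035; Mg = 0.25035, O = 0.25035.
FeO (M=71.844): mol = 0.18429; Fe = 0.18429, O = 0.18429.
CaO (M=56.077): mol = 0.43137; Ca = 0.43137, O = 0.43137.
SiO2 (M=60.083): mol = 0.87163; Si = 0.87163, O = 1.74326.
ΣO = 2.60927; factor = 6/ΣO = 2.29949.
Fe apfu = 0.18429 × 2.29949 = 0.424.

0.424 Fe apfu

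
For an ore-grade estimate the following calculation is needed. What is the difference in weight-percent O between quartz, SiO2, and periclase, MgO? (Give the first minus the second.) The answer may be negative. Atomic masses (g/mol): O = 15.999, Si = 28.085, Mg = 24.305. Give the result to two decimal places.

13.56 percentage points

M(SiO2) = 60.083 g/mol, so wt% O = 31.998/60.083 × 100 = 53.26%.
M(MgO) = 40.304 g/mol, so wt% O = 15.999/40.304 × 100 = 39.70%.
53.26 − 39.70 = 13.56 pp.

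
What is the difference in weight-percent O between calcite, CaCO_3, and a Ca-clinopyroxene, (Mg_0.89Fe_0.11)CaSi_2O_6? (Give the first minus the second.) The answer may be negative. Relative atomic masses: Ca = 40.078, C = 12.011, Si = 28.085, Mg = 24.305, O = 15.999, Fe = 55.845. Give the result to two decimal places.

4.33 percentage points

M(CaCO_3) = 100.086 g/mol, so wt% O = 47.997/100.086 × 100 = 47.96%.
M((Mg_0.89Fe_0.11)CaSi_2O_6) = 220.016 g/mol, so wt% O = 95.994/220.016 × 100 = 43.63%.
47.96 − 43.63 = 4.33 pp.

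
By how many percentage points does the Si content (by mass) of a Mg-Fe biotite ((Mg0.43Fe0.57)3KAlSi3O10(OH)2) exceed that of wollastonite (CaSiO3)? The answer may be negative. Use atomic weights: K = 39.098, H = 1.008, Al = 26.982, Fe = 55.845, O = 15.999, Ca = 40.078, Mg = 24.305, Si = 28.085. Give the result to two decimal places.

M((Mg0.43Fe0.57)3KAlSi3O10(OH)2) = 471.187 g/mol, so wt% Si = 84.255/471.187 × 100 = 17.88%.
M(CaSiO3) = 116.160 g/mol, so wt% Si = 28.085/116.160 × 100 = 24.18%.
17.88 − 24.18 = -6.30 pp.

-6.30 percentage points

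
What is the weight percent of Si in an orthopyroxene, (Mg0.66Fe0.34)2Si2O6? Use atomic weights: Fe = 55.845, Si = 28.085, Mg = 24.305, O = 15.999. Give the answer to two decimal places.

Molar mass of (Mg0.66Fe0.34)2Si2O6: 1.32×24.305 + 0.68×55.845 + 2×28.085 + 6×15.999 = 222.221 g/mol.
Mass of Si per formula unit: 2 × 28.085 = 56.170 g.
Weight fraction Si = 56.170 / 222.221 = 0.2528.

25.28 wt%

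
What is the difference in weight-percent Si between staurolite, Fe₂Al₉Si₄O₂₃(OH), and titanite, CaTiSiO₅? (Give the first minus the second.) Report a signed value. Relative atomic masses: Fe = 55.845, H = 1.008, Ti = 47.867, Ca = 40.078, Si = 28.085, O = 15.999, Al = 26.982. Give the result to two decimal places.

First mineral: 112.340 g Si in 851.852 g formula = 13.19 wt% Si.
Second mineral: 28.085 g Si in 196.025 g formula = 14.33 wt% Si.
13.19% − 14.33% gives a difference of -1.14 percentage points.

-1.14 percentage points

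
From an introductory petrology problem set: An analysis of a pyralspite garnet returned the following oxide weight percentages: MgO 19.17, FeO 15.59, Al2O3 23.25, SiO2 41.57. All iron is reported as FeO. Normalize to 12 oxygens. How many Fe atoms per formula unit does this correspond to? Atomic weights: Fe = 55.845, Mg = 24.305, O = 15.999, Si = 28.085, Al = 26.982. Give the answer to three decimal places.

0.943 Fe apfu

19.17 wt% MgO ÷ 40.304 g/mol = 0.47564 mol, giving 0.47564 Mg and 0.47564 O.
15.59 wt% FeO ÷ 71.844 g/mol = 0.21700 mol, giving 0.21700 Fe and 0.21700 O.
23.25 wt% Al2O3 ÷ 101.961 g/mol = 0.22803 mol, giving 0.45606 Al and 0.68409 O.
41.57 wt% SiO2 ÷ 60.083 g/mol = 0.69188 mol, giving 0.69188 Si and 1.38376 O.
Oxygen sums to 2.76049; scaling by 12/2.76049 = 4.34705 puts the formula on 12 O.
Fe: 0.21700 × 4.34705 = 0.943 atoms per formula unit.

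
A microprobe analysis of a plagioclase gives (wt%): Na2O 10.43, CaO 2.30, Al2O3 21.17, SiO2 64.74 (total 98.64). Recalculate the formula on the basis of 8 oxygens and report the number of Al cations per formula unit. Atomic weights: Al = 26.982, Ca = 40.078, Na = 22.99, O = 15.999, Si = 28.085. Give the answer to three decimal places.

10.43 wt% Na2O ÷ 61.979 g/mol = 0.16828 mol, giving 0.33656 Na and 0.16828 O.
2.30 wt% CaO ÷ 56.077 g/mol = 0.04102 mol, giving 0.04102 Ca and 0.04102 O.
21.17 wt% Al2O3 ÷ 101.961 g/mol = 0.20763 mol, giving 0.41526 Al and 0.62289 O.
64.74 wt% SiO2 ÷ 60.083 g/mol = 1.07751 mol, giving 1.07751 Si and 2.15502 O.
Oxygen sums to 2.98721; scaling by 8/2.98721 = 2.67808 puts the formula on 8 O.
Al: 0.41526 × 2.67808 = 1.112 atoms per formula unit.

1.112 Al apfu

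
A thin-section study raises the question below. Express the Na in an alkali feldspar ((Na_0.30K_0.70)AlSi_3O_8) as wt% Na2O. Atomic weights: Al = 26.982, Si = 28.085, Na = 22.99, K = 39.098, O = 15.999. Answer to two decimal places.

3.40 wt%

Molar mass of (Na_0.30K_0.70)AlSi_3O_8 = 0.30*22.99 + 0.70*39.098 + 1*26.982 + 3*28.085 + 8*15.999 = 273.495 g/mol.
Each formula unit contains 0.30 Na, equivalent to 0.30/2 = 0.1500 mol Na2O.
M(Na2O) = 2×22.99 + 1×15.999 = 61.979 g/mol.
Mass of Na2O per formula unit = 0.1500 × 61.979 = 9.297 g.
Na2O wt% = 9.297 / 273.495 × 100 = 3.40%.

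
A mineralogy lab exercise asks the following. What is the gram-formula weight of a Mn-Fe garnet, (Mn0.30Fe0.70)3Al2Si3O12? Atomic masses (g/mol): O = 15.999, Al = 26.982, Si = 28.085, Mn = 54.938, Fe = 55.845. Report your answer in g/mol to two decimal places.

496.93 g/mol

M = 0.90×54.938 + 2.10×55.845 + 2×26.982 + 3×28.085 + 12×15.999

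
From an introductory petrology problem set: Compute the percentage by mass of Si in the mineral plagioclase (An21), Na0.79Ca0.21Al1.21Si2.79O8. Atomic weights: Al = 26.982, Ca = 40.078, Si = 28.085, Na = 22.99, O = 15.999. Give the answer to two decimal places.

Molar mass of Na0.79Ca0.21Al1.21Si2.79O8: 0.79·22.99 + 0.21·40.078 + 1.21·26.982 + 2.79·28.085 + 8·15.999 = 265.576 g/mol.
Mass of Si per formula unit: 2.79 × 28.085 = 78.357 g.
Weight fraction Si = 78.357 / 265.576 = 0.2950.

29.50 wt%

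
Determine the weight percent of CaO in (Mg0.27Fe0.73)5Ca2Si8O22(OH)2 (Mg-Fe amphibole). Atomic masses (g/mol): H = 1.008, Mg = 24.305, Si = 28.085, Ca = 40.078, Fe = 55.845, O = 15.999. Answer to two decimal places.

Molar mass of (Mg0.27Fe0.73)5Ca2Si8O22(OH)2 = 1.35×24.305 + 3.65×55.845 + 2×40.078 + 8×28.085 + 24×15.999 + 2×1.008 = 927.474 g/mol.
Each formula unit contains 2 Ca, equivalent to 2/1 = 2.0000 mol CaO.
M(CaO) = 1×40.078 + 1×15.999 = 56.077 g/mol.
Mass of CaO per formula unit = 2.0000 × 56.077 = 112.154 g.
CaO wt% = 112.154 / 927.474 × 100 = 12.09%.

12.09 wt%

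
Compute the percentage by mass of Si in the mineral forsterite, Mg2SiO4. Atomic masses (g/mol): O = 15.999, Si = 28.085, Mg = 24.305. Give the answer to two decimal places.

19.96 mass %

Molar mass of Mg2SiO4: 2×24.305 + 1×28.085 + 4×15.999 = 140.691 g/mol.
Mass of Si per formula unit: 1 × 28.085 = 28.085 g.
Weight fraction Si = 28.085 / 140.691 = 0.1996.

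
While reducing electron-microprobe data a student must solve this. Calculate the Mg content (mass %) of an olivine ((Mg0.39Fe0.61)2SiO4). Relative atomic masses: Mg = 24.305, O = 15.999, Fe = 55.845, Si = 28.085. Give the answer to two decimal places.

Formula mass = 0.78·24.305 + 1.22·55.845 + 1·28.085 + 4·15.999 = 179.170 g/mol, of which 18.958 g is Mg.
So Mg makes up 18.958/179.170 = 0.1058 of the mass, i.e. 10.58%.

10.58 mass %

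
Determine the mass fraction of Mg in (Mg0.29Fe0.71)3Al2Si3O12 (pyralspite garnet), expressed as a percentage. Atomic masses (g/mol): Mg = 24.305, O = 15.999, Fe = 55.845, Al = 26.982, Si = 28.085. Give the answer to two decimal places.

Formula mass = 0.87×24.305 + 2.13×55.845 + 2×26.982 + 3×28.085 + 12×15.999 = 470.302 g/mol, of which 21.145 g is Mg.
So Mg makes up 21.145/470.302 = 0.0450 of the mass, i.e. 4.50%.

4.50 mass %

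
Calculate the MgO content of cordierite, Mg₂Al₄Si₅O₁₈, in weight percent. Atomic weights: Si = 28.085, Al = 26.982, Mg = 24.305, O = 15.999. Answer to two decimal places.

13.78 wt%

Formula mass = 584.945 g/mol.
2 Mg → 2.0000 mol MgO per formula unit; M(MgO) = 40.304, so MgO mass = 80.608 g.
80.608/584.945 × 100 = 13.78 wt%.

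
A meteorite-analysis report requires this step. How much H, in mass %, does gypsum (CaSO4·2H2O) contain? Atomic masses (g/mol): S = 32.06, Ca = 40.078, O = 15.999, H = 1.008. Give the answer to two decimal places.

M(CaSO4·2H2O) = 172.164 g/mol.
H contributes 4 × 1.008 = 4.032 g per mole.
4.032/172.164 = 0.0234 → 2.34%.

2.34 mass %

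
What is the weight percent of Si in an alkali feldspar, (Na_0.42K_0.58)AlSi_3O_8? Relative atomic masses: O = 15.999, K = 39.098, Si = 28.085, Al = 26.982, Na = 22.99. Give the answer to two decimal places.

31.03 mass %

Formula mass = 0.42·22.99 + 0.58·39.098 + 1·26.982 + 3·28.085 + 8·15.999 = 271.562 g/mol, of which 84.255 g is Si.
So Si makes up 84.255/271.562 = 0.3103 of the mass, i.e. 31.03%.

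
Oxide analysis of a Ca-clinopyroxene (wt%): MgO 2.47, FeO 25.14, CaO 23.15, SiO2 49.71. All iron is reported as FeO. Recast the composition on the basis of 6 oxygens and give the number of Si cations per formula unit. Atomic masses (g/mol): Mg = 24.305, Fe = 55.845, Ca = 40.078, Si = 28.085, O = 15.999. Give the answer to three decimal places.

2.003 Si apfu

MgO (M=40.304): mol = 0.06128; Mg = 0.06128, O = 0.06128.
FeO (M=71.844): mol = 0.34992; Fe = 0.34992, O = 0.34992.
CaO (M=56.077): mol = 0.41283; Ca = 0.41283, O = 0.41283.
SiO2 (M=60.083): mol = 0.82736; Si = 0.82736, O = 1.65472.
ΣO = 2.47875; factor = 6/ΣO = 2.42057.
Si apfu = 0.82736 × 2.42057 = 2.003.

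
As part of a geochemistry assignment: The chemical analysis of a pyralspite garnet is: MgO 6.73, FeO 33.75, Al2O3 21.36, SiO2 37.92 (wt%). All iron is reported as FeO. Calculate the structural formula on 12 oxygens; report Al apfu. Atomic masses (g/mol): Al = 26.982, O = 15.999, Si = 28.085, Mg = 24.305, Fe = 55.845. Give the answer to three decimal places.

1.989 Al apfu

6.73 wt% MgO ÷ 40.304 g/mol = 0.16698 mol, giving 0.16698 Mg and 0.16698 O.
33.75 wt% FeO ÷ 71.844 g/mol = 0.46977 mol, giving 0.46977 Fe and 0.46977 O.
21.36 wt% Al2O3 ÷ 101.961 g/mol = 0.20949 mol, giving 0.41898 Al and 0.62847 O.
37.92 wt% SiO2 ÷ 60.083 g/mol = 0.63113 mol, giving 0.63113 Si and 1.26226 O.
Oxygen sums to 2.52748; scaling by 12/2.52748 = 4.74781 puts the formula on 12 O.
Al: 0.41898 × 4.74781 = 1.989 atoms per formula unit.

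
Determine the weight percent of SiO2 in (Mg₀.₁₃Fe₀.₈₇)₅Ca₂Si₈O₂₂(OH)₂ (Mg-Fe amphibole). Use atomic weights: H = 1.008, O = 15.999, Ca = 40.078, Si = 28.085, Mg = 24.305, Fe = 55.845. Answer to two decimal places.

50.62 wt%

Formula mass = 949.552 g/mol.
8 Si → 8.0000 mol SiO2 per formula unit; M(SiO2) = 60.083, so SiO2 mass = 480.664 g.
480.664/949.552 × 100 = 50.62 wt%.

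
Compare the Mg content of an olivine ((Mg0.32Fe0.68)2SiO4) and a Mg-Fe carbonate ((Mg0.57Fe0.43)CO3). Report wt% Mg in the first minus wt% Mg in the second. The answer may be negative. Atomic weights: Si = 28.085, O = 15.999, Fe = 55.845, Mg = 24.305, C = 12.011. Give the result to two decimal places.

Mg in (Mg0.32Fe0.68)2SiO4: molar mass 183.585 g/mol; 0.64×24.305 = 15.555 g → 8.47 wt%.
Mg in (Mg0.57Fe0.43)CO3: molar mass 97.875 g/mol; 0.57×24.305 = 13.854 g → 14.15 wt%.
Difference = 8.47 − 14.15 = -5.68 percentage points.

-5.68 percentage points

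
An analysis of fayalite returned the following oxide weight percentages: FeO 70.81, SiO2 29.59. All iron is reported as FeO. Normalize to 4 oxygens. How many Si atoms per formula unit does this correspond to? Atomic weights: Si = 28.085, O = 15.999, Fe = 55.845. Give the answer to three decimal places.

1.000 Si apfu

FeO: 70.81/71.844 = 0.98561 mol → 0.98561 mol Fe, 0.98561 mol O.
SiO2: 29.59/60.083 = 0.49249 mol → 0.49249 mol Si, 0.98498 mol O.
Total oxygen = 1.97059 mol. Normalization factor = 4/1.97059 = 2.02985.
Si per 4 O = 0.49249 × 2.02985 = 1.000.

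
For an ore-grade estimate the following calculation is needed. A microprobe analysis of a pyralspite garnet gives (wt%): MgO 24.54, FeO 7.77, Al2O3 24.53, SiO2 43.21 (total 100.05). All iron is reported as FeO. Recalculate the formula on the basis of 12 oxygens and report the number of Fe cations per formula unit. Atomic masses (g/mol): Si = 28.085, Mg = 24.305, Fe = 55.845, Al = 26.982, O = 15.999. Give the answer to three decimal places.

MgO (M=40.304): mol = 0.60887; Mg = 0.60887, O = 0.60887.
FeO (M=71.844): mol = 0.10815; Fe = 0.10815, O = 0.10815.
Al2O3 (M=101.961): mol = 0.24058; Al = 0.48116, O = 0.72174.
SiO2 (M=60.083): mol = 0.71917; Si = 0.71917, O = 1.43834.
ΣO = 2.87710; factor = 12/ΣO = 4.17087.
Fe apfu = 0.10815 × 4.17087 = 0.451.

0.451 Fe apfu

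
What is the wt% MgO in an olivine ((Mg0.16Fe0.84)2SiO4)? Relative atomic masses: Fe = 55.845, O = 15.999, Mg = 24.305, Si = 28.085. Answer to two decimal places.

6.66 wt%

Molar mass of (Mg0.16Fe0.84)2SiO4 = 0.32×24.305 + 1.68×55.845 + 1×28.085 + 4×15.999 = 193.678 g/mol.
Each formula unit contains 0.32 Mg, equivalent to 0.32/1 = 0.3200 mol MgO.
M(MgO) = 1×24.305 + 1×15.999 = 40.304 g/mol.
Mass of MgO per formula unit = 0.3200 × 40.304 = 12.897 g.
MgO wt% = 12.897 / 193.678 × 100 = 6.66%.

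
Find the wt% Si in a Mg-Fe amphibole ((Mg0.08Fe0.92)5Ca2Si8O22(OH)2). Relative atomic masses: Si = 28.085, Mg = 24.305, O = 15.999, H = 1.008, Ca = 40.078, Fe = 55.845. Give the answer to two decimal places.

23.47 weight percent

Molar mass of (Mg0.08Fe0.92)5Ca2Si8O22(OH)2: 0.40*24.305 + 4.60*55.845 + 2*40.078 + 8*28.085 + 24*15.999 + 2*1.008 = 957.437 g/mol.
Mass of Si per formula unit: 8 × 28.085 = 224.680 g.
Weight fraction Si = 224.680 / 957.437 = 0.2347.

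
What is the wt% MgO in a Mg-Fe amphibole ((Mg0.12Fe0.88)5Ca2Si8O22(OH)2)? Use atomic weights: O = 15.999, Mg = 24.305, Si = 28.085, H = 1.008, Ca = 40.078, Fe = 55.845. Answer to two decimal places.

M((Mg0.12Fe0.88)5Ca2Si8O22(OH)2) = 951.129 g/mol; M(MgO) = 40.304 g/mol.
Moles MgO per formula unit = 0.60 Mg ÷ 1 = 0.6000.
MgO fraction = (0.6000 × 40.304) / 951.129 = 24.182/951.129 = 0.0254.

2.54 wt%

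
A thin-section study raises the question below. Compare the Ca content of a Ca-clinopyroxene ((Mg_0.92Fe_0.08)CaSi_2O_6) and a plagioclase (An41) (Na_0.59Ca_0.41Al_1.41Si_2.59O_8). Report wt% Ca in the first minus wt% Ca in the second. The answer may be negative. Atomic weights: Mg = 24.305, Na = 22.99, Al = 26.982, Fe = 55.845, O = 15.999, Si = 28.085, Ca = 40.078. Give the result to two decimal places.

Ca in (Mg_0.92Fe_0.08)CaSi_2O_6: molar mass 219.070 g/mol; 1×40.078 = 40.078 g → 18.29 wt%.
Ca in Na_0.59Ca_0.41Al_1.41Si_2.59O_8: molar mass 268.773 g/mol; 0.41×40.078 = 16.432 g → 6.11 wt%.
Difference = 18.29 − 6.11 = 12.18 percentage points.

12.18 percentage points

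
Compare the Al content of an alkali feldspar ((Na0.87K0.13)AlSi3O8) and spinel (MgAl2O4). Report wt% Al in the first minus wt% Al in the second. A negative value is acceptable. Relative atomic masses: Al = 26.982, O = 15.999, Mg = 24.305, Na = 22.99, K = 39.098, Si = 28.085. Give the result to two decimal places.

First mineral: 26.982 g Al in 264.313 g formula = 10.21 wt% Al.
Second mineral: 53.964 g Al in 142.265 g formula = 37.93 wt% Al.
10.21% − 37.93% gives a difference of -27.72 percentage points.

-27.72 percentage points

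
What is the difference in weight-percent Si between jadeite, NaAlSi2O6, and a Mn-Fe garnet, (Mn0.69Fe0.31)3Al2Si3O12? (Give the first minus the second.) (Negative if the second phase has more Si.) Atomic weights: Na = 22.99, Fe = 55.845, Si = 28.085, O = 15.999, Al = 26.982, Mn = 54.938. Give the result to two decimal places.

10.80 percentage points

First mineral: 56.170 g Si in 202.136 g formula = 27.79 wt% Si.
Second mineral: 84.255 g Si in 495.865 g formula = 16.99 wt% Si.
27.79% − 16.99% gives a difference of 10.80 percentage points.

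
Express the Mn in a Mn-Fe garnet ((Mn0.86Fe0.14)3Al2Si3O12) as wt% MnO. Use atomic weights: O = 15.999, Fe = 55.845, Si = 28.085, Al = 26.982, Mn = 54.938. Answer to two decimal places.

36.94 wt%

Formula mass = 495.402 g/mol.
2.58 Mn → 2.5800 mol MnO per formula unit; M(MnO) = 70.937, so MnO mass = 183.017 g.
183.017/495.402 × 100 = 36.94 wt%.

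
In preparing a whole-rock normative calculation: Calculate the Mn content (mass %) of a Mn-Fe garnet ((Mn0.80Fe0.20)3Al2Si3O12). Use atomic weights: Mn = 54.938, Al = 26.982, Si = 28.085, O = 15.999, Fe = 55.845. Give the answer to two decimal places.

26.61 mass %

M((Mn0.80Fe0.20)3Al2Si3O12) = 495.565 g/mol.
Mn contributes 2.40 × 54.938 = 131.851 g per mole.
131.851/495.565 = 0.2661 → 26.61%.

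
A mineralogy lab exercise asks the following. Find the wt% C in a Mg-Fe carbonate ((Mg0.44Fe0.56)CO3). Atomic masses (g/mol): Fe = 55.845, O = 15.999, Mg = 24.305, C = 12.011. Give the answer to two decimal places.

Molar mass of (Mg0.44Fe0.56)CO3: 0.44·24.305 + 0.56·55.845 + 1·12.011 + 3·15.999 = 101.975 g/mol.
Mass of C per formula unit: 1 × 12.011 = 12.011 g.
Weight fraction C = 12.011 / 101.975 = 0.1178.

11.78 mass %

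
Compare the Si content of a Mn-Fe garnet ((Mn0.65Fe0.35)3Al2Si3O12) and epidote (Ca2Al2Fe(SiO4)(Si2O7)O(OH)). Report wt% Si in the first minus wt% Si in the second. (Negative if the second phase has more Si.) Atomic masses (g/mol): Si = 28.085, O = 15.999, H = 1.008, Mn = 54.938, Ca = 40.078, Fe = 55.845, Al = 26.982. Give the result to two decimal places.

-0.45 percentage points

M((Mn0.65Fe0.35)3Al2Si3O12) = 495.973 g/mol, so wt% Si = 84.255/495.973 × 100 = 16.99%.
M(Ca2Al2Fe(SiO4)(Si2O7)O(OH)) = 483.215 g/mol, so wt% Si = 84.255/483.215 × 100 = 17.44%.
16.99 − 17.44 = -0.45 pp.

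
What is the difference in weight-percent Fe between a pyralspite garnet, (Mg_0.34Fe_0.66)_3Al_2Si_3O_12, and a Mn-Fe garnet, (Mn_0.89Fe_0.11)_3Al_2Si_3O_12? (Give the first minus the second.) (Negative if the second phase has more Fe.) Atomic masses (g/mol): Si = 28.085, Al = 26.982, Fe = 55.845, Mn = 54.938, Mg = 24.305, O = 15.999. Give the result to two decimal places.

20.03 percentage points

First mineral: 110.573 g Fe in 465.571 g formula = 23.75 wt% Fe.
Second mineral: 18.429 g Fe in 495.320 g formula = 3.72 wt% Fe.
23.75% − 3.72% gives a difference of 20.03 percentage points.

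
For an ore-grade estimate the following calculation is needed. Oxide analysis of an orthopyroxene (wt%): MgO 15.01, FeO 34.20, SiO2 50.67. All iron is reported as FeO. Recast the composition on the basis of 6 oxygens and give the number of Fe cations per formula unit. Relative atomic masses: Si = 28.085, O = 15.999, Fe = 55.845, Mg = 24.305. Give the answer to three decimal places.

1.127 Fe apfu

15.01 wt% MgO ÷ 40.304 g/mol = 0.37242 mol, giving 0.37242 Mg and 0.37242 O.
34.20 wt% FeO ÷ 71.844 g/mol = 0.47603 mol, giving 0.47603 Fe and 0.47603 O.
50.67 wt% SiO2 ÷ 60.083 g/mol = 0.84333 mol, giving 0.84333 Si and 1.68666 O.
Oxygen sums to 2.53511; scaling by 6/2.53511 = 2.36676 puts the formula on 6 O.
Fe: 0.47603 × 2.36676 = 1.127 atoms per formula unit.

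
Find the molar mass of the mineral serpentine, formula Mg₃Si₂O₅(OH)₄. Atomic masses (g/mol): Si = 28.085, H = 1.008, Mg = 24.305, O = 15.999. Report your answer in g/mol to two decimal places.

Mg: 3 × 24.305 = 72.9150
Si: 2 × 28.085 = 56.1700
O: 9 × 15.999 = 143.9910
H: 4 × 1.008 = 4.0320
Summing the contributions gives the formula mass.

277.11 g/mol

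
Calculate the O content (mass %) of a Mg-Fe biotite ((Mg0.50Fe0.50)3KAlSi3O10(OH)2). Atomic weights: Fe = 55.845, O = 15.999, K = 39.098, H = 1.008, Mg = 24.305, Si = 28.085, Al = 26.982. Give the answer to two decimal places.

41.33 mass %

M((Mg0.50Fe0.50)3KAlSi3O10(OH)2) = 464.564 g/mol.
O contributes 12 × 15.999 = 191.988 g per mole.
191.988/464.564 = 0.4133 → 41.33%.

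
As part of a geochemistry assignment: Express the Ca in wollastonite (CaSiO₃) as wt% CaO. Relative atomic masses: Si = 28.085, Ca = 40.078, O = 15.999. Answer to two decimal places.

48.28 wt%

Formula mass = 116.160 g/mol.
1 Ca → 1.0000 mol CaO per formula unit; M(CaO) = 56.077, so CaO mass = 56.077 g.
56.077/116.160 × 100 = 48.28 wt%.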